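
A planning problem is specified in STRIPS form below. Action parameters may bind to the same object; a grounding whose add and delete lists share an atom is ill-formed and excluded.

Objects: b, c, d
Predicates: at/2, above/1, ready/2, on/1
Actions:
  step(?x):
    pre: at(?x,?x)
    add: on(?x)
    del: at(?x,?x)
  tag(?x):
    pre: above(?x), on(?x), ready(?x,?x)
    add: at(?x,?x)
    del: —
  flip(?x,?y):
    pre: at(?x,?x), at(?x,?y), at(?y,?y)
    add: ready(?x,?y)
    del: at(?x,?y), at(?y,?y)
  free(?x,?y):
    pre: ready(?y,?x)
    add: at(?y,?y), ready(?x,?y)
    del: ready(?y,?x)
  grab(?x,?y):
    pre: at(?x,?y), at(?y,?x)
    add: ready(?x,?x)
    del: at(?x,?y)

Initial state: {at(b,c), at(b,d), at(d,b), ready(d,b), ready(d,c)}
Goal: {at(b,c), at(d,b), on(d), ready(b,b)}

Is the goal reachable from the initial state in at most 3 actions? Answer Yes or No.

1. free(b,d)  →  {at(b,c), at(b,d), at(d,b), at(d,d), ready(b,d), ready(d,c)}
2. step(d)  →  {at(b,c), at(b,d), at(d,b), on(d), ready(b,d), ready(d,c)}
3. grab(b,d)  →  {at(b,c), at(d,b), on(d), ready(b,b), ready(b,d), ready(d,c)}
optimal plan length = 3; 3 ≤ 3

Yes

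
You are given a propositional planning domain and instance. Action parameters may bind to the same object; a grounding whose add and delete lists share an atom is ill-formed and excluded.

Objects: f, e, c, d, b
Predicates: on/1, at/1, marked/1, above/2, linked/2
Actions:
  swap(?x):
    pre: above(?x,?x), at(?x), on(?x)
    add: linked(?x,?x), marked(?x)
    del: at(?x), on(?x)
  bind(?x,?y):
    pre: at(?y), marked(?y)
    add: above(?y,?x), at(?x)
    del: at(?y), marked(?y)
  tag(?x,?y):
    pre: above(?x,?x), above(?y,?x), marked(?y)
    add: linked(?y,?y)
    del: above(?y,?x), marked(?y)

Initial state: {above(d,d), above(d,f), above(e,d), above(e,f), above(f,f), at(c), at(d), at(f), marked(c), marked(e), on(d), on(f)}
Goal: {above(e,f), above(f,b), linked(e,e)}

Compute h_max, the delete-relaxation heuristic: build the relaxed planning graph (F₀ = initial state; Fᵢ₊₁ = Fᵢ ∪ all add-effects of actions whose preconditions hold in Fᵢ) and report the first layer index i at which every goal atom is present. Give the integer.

F0 = init (12 atoms)
F1 = F0 ∪ {above(c,b), above(c,d), above(c,e), above(c,f), at(b), at(e), linked(d,d), linked(e,e), linked(f,f), marked(d), marked(f)}  (23 atoms)
F2 = F1 ∪ {above(d,b), above(d,c), above(d,e), above(e,b), above(e,c), above(f,b), above(f,c), above(f,d), above(f,e), linked(c,c)}  (33 atoms)
goal ⊆ F2  ⇒  h_max = 2

2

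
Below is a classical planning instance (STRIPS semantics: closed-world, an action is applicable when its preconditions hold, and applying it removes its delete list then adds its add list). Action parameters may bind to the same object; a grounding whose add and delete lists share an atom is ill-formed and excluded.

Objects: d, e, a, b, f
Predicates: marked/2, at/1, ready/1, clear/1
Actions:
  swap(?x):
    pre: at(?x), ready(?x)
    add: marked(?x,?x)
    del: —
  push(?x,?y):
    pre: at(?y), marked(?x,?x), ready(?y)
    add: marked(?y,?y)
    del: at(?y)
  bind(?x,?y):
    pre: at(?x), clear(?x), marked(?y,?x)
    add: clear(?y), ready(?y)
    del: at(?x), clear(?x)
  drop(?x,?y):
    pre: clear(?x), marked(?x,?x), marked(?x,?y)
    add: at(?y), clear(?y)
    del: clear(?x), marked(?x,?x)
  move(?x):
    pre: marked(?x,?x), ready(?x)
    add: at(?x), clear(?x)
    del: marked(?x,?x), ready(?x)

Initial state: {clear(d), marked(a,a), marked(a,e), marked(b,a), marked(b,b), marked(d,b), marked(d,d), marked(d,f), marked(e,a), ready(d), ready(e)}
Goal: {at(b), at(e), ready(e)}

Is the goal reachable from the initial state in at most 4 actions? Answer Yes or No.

1. drop(d,b)  →  {at(b), clear(b), marked(a,a), marked(a,e), marked(b,a), marked(b,b), marked(d,b), marked(d,f), marked(e,a), ready(d), ready(e)}
2. drop(b,a)  →  {at(a), at(b), clear(a), marked(a,a), marked(a,e), marked(b,a), marked(d,b), marked(d,f), marked(e,a), ready(d), ready(e)}
3. drop(a,e)  →  {at(a), at(b), at(e), clear(e), marked(a,e), marked(b,a), marked(d,b), marked(d,f), marked(e,a), ready(d), ready(e)}
optimal plan length = 3; 3 ≤ 4

Yes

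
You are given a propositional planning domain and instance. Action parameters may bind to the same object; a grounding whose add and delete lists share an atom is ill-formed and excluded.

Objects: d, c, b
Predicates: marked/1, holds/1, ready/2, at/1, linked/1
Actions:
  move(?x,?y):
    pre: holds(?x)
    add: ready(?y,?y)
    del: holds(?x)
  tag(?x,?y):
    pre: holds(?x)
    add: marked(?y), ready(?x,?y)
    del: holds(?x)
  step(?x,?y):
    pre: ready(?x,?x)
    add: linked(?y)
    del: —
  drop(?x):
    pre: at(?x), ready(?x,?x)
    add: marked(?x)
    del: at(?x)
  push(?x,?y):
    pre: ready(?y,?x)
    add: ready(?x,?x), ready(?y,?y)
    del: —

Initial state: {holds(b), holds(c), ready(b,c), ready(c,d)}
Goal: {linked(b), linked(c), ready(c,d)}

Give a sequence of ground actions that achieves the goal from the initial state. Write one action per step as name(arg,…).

move(c,d); step(d,c); step(d,b)

1. move(c,d)  →  {holds(b), ready(b,c), ready(c,d), ready(d,d)}
2. step(d,c)  →  {holds(b), linked(c), ready(b,c), ready(c,d), ready(d,d)}
3. step(d,b)  →  {holds(b), linked(b), linked(c), ready(b,c), ready(c,d), ready(d,d)}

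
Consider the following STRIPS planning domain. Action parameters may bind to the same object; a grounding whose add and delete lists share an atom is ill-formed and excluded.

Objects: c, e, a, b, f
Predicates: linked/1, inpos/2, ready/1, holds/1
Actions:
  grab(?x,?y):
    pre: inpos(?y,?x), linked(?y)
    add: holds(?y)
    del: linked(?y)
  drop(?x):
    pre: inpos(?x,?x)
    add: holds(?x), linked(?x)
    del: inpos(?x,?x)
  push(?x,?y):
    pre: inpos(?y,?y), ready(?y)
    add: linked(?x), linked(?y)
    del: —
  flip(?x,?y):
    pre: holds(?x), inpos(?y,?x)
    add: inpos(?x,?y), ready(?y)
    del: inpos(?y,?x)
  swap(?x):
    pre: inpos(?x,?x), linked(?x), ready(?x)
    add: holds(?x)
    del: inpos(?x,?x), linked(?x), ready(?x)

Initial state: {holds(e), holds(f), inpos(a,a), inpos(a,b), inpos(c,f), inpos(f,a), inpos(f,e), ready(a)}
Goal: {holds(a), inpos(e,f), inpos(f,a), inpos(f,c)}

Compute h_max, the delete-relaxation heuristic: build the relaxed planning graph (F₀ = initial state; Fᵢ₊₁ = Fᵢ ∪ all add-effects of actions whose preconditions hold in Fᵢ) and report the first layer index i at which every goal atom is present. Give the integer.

F0 = init (8 atoms)
F1 = F0 ∪ {holds(a), inpos(e,f), inpos(f,c), linked(a), linked(b), linked(c), linked(e), linked(f), ready(c), ready(f)}  (18 atoms)
goal ⊆ F1  ⇒  h_max = 1

1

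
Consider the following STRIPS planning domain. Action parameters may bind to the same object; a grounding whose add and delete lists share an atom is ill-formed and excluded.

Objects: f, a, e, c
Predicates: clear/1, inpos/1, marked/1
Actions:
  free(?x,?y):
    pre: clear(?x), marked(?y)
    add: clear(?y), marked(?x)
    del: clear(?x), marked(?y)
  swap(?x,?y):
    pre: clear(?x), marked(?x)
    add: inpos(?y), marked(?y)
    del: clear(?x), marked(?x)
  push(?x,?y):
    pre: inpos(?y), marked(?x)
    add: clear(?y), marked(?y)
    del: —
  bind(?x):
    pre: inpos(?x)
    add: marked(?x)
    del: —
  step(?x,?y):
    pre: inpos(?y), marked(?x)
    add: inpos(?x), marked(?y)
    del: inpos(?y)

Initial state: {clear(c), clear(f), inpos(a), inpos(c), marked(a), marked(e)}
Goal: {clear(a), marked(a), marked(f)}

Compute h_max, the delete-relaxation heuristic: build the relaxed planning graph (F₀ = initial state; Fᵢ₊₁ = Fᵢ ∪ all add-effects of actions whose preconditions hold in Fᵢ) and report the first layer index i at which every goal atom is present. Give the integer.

F0 = init (6 atoms)
F1 = F0 ∪ {clear(a), clear(e), inpos(e), marked(c), marked(f)}  (11 atoms)
goal ⊆ F1  ⇒  h_max = 1

1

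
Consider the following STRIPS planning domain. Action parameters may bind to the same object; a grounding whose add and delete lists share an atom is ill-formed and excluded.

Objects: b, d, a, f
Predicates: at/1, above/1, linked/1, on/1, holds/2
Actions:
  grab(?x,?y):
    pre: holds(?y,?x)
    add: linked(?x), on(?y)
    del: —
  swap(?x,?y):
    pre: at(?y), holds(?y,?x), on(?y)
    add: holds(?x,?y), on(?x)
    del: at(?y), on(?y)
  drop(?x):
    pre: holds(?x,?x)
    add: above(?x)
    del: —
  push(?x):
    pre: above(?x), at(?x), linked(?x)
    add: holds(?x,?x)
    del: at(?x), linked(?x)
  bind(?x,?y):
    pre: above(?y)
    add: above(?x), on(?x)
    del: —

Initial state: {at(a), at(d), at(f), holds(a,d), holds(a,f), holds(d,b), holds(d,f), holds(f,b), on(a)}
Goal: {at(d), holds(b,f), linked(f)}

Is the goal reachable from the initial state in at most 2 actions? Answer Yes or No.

1. grab(b,f)  →  {at(a), at(d), at(f), holds(a,d), holds(a,f), holds(d,b), holds(d,f), holds(f,b), linked(b), on(a), on(f)}
2. grab(f,d)  →  {at(a), at(d), at(f), holds(a,d), holds(a,f), holds(d,b), holds(d,f), holds(f,b), linked(b), linked(f), on(a), on(d), on(f)}
3. swap(b,f)  →  {at(a), at(d), holds(a,d), holds(a,f), holds(b,f), holds(d,b), holds(d,f), holds(f,b), linked(b), linked(f), on(a), on(b), on(d)}
optimal plan length = 3; 3 > 2

No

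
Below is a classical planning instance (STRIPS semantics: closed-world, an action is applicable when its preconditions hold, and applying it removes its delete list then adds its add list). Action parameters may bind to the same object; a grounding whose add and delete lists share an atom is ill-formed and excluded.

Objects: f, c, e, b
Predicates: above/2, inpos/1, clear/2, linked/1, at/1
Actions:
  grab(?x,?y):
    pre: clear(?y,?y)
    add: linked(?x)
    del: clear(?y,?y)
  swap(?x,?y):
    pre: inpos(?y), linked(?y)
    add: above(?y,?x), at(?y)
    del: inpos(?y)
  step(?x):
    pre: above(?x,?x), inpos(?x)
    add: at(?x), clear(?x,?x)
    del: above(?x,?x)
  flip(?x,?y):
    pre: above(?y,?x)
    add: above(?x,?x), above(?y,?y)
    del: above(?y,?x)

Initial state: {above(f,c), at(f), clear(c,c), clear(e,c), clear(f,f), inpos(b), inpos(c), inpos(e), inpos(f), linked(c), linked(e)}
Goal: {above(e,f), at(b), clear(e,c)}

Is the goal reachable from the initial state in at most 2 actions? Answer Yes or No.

No

1. grab(b,f)  →  {above(f,c), at(f), clear(c,c), clear(e,c), inpos(b), inpos(c), inpos(e), inpos(f), linked(b), linked(c), linked(e)}
2. swap(f,e)  →  {above(e,f), above(f,c), at(e), at(f), clear(c,c), clear(e,c), inpos(b), inpos(c), inpos(f), linked(b), linked(c), linked(e)}
3. swap(f,b)  →  {above(b,f), above(e,f), above(f,c), at(b), at(e), at(f), clear(c,c), clear(e,c), inpos(c), inpos(f), linked(b), linked(c), linked(e)}
optimal plan length = 3; 3 > 2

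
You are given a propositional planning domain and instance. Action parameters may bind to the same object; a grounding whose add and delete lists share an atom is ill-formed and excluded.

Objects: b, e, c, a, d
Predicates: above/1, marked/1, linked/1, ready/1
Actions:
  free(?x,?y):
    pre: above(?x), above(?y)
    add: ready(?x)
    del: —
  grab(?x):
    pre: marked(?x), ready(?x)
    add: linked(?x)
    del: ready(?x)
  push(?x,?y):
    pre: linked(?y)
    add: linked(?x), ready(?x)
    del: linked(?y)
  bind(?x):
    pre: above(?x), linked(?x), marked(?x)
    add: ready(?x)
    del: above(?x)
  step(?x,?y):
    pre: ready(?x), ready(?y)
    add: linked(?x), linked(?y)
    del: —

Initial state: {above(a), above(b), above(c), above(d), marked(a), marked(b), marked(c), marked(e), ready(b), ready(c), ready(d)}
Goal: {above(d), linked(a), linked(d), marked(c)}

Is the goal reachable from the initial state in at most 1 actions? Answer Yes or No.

No

1. free(a,b)  →  {above(a), above(b), above(c), above(d), marked(a), marked(b), marked(c), marked(e), ready(a), ready(b), ready(c), ready(d)}
2. step(a,d)  →  {above(a), above(b), above(c), above(d), linked(a), linked(d), marked(a), marked(b), marked(c), marked(e), ready(a), ready(b), ready(c), ready(d)}
optimal plan length = 2; 2 > 1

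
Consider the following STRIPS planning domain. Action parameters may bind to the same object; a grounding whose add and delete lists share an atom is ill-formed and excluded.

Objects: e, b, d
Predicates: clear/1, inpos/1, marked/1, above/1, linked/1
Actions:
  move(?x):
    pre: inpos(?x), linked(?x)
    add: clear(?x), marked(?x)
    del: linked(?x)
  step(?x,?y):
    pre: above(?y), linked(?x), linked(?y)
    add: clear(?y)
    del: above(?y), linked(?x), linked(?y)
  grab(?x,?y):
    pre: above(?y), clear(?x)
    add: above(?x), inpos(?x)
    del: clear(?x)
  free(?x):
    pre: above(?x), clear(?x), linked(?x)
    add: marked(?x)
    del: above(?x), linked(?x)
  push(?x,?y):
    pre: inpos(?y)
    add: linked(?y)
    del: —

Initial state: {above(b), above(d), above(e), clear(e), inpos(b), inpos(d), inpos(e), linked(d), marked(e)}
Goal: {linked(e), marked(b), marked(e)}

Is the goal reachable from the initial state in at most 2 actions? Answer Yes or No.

No

1. push(e,e)  →  {above(b), above(d), above(e), clear(e), inpos(b), inpos(d), inpos(e), linked(d), linked(e), marked(e)}
2. push(e,b)  →  {above(b), above(d), above(e), clear(e), inpos(b), inpos(d), inpos(e), linked(b), linked(d), linked(e), marked(e)}
3. move(b)  →  {above(b), above(d), above(e), clear(b), clear(e), inpos(b), inpos(d), inpos(e), linked(d), linked(e), marked(b), marked(e)}
optimal plan length = 3; 3 > 2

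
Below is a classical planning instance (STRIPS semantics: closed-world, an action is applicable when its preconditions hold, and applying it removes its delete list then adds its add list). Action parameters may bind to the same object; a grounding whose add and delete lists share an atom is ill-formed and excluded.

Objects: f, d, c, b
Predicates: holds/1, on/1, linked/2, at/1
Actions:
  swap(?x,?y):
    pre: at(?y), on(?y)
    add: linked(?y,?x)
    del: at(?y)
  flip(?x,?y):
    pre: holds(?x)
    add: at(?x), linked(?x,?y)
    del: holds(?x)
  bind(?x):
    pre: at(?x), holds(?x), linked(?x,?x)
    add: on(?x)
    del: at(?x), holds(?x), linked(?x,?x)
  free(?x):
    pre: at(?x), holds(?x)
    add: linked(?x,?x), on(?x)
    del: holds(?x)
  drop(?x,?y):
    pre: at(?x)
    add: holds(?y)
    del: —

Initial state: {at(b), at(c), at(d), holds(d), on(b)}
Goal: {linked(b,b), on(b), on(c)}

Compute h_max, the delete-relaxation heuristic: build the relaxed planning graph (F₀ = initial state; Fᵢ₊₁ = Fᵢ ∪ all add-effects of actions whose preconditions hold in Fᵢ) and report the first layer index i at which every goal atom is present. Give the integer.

2

F0 = init (5 atoms)
F1 = F0 ∪ {holds(b), holds(c), holds(f), linked(b,b), linked(b,c), linked(b,d), linked(b,f), linked(d,b), linked(d,c), linked(d,d), linked(d,f), on(d)}  (17 atoms)
F2 = F1 ∪ {at(f), linked(c,b), linked(c,c), linked(c,d), linked(c,f), linked(f,b), linked(f,c), linked(f,d), linked(f,f), on(c)}  (27 atoms)
goal ⊆ F2  ⇒  h_max = 2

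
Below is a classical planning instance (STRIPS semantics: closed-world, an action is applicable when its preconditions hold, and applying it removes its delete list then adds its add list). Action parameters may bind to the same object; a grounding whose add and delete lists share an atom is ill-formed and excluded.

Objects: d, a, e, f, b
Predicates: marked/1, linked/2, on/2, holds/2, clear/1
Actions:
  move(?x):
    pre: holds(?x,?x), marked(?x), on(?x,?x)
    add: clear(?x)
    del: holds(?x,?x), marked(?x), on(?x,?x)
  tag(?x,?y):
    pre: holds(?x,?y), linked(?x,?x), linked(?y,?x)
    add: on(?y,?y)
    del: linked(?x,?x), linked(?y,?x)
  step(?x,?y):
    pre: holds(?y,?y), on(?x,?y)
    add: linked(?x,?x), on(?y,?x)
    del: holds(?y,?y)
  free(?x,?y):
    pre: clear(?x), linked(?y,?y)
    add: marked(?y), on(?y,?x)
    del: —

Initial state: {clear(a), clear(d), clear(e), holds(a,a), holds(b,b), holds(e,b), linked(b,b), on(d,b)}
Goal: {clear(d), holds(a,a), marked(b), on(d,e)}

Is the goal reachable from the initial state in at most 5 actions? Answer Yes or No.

1. step(d,b)  →  {clear(a), clear(d), clear(e), holds(a,a), holds(e,b), linked(b,b), linked(d,d), on(b,d), on(d,b)}
2. free(d,b)  →  {clear(a), clear(d), clear(e), holds(a,a), holds(e,b), linked(b,b), linked(d,d), marked(b), on(b,d), on(d,b)}
3. free(e,d)  →  {clear(a), clear(d), clear(e), holds(a,a), holds(e,b), linked(b,b), linked(d,d), marked(b), marked(d), on(b,d), on(d,b), on(d,e)}
optimal plan length = 3; 3 ≤ 5

Yes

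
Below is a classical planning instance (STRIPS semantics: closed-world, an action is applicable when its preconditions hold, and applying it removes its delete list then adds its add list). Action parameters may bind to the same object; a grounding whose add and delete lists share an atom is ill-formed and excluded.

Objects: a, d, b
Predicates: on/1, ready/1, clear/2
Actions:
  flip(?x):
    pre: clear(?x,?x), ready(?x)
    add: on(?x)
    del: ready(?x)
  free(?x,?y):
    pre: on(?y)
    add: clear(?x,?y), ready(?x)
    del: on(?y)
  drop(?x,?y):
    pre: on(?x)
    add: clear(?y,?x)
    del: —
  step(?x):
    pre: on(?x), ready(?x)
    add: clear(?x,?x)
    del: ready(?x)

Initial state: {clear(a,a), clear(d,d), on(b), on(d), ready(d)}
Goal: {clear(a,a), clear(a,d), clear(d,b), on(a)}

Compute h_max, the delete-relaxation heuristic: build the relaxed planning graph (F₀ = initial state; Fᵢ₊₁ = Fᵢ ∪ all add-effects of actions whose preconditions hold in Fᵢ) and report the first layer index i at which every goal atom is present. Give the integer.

F0 = init (5 atoms)
F1 = F0 ∪ {clear(a,b), clear(a,d), clear(b,b), clear(b,d), clear(d,b), ready(a), ready(b)}  (12 atoms)
F2 = F1 ∪ {on(a)}  (13 atoms)
goal ⊆ F2  ⇒  h_max = 2

2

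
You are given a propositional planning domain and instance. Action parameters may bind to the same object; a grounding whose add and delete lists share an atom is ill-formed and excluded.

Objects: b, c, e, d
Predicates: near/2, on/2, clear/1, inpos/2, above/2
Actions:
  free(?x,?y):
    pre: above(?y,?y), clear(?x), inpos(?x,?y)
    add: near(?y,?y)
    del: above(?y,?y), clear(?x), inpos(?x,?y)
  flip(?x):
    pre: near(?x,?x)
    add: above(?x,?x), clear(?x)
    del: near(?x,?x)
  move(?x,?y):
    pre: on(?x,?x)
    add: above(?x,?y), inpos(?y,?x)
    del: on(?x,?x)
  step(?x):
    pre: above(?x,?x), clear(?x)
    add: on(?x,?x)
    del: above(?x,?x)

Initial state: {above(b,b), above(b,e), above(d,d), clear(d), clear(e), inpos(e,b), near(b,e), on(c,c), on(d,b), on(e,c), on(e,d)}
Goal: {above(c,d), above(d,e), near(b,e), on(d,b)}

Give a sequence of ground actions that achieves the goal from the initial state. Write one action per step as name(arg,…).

1. move(c,d)  →  {above(b,b), above(b,e), above(c,d), above(d,d), clear(d), clear(e), inpos(d,c), inpos(e,b), near(b,e), on(d,b), on(e,c), on(e,d)}
2. step(d)  →  {above(b,b), above(b,e), above(c,d), clear(d), clear(e), inpos(d,c), inpos(e,b), near(b,e), on(d,b), on(d,d), on(e,c), on(e,d)}
3. move(d,e)  →  {above(b,b), above(b,e), above(c,d), above(d,e), clear(d), clear(e), inpos(d,c), inpos(e,b), inpos(e,d), near(b,e), on(d,b), on(e,c), on(e,d)}

move(c,d); step(d); move(d,e)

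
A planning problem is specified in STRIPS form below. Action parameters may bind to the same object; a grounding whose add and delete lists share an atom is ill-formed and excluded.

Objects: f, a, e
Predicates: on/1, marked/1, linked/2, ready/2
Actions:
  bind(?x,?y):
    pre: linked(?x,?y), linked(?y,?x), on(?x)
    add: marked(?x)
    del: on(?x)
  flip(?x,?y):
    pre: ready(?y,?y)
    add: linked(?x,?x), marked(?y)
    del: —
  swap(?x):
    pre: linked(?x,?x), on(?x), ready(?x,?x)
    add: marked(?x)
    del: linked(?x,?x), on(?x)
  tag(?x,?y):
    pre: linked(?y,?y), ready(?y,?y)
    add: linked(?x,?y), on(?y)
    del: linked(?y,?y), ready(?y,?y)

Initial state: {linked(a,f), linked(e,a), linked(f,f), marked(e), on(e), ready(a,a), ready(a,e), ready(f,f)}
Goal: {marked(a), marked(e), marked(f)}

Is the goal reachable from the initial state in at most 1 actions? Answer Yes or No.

No

1. flip(f,f)  →  {linked(a,f), linked(e,a), linked(f,f), marked(e), marked(f), on(e), ready(a,a), ready(a,e), ready(f,f)}
2. flip(f,a)  →  {linked(a,f), linked(e,a), linked(f,f), marked(a), marked(e), marked(f), on(e), ready(a,a), ready(a,e), ready(f,f)}
optimal plan length = 2; 2 > 1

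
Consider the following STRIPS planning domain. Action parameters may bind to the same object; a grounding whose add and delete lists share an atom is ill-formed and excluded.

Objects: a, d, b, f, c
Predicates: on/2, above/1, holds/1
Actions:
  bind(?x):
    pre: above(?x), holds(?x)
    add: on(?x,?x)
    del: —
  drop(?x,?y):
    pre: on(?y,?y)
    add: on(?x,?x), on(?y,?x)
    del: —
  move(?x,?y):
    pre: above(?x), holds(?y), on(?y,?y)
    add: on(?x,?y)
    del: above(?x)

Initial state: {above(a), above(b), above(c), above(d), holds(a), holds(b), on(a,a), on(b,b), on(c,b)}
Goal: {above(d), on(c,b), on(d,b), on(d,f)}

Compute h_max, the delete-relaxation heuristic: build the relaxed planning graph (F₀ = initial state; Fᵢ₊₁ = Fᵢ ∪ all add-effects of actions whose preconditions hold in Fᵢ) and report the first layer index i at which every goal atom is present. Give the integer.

2

F0 = init (9 atoms)
F1 = F0 ∪ {on(a,b), on(a,c), on(a,d), on(a,f), on(b,a), on(b,c), on(b,d), on(b,f), on(c,a), on(c,c), on(d,a), on(d,b), on(d,d), on(f,f)}  (23 atoms)
F2 = F1 ∪ {on(c,d), on(c,f), on(d,c), on(d,f), on(f,a), on(f,b), on(f,c), on(f,d)}  (31 atoms)
goal ⊆ F2  ⇒  h_max = 2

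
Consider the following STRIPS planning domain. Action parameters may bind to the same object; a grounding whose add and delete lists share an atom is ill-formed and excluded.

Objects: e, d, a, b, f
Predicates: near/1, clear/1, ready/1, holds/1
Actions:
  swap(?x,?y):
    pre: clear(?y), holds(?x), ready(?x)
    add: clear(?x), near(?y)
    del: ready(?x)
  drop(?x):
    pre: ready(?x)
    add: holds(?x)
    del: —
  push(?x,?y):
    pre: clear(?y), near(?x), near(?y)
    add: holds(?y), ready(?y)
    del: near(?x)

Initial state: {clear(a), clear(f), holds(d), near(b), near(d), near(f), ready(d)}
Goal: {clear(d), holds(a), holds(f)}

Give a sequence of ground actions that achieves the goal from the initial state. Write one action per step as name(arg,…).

swap(d,a); push(d,a); push(a,f)

1. swap(d,a)  →  {clear(a), clear(d), clear(f), holds(d), near(a), near(b), near(d), near(f)}
2. push(d,a)  →  {clear(a), clear(d), clear(f), holds(a), holds(d), near(a), near(b), near(f), ready(a)}
3. push(a,f)  →  {clear(a), clear(d), clear(f), holds(a), holds(d), holds(f), near(b), near(f), ready(a), ready(f)}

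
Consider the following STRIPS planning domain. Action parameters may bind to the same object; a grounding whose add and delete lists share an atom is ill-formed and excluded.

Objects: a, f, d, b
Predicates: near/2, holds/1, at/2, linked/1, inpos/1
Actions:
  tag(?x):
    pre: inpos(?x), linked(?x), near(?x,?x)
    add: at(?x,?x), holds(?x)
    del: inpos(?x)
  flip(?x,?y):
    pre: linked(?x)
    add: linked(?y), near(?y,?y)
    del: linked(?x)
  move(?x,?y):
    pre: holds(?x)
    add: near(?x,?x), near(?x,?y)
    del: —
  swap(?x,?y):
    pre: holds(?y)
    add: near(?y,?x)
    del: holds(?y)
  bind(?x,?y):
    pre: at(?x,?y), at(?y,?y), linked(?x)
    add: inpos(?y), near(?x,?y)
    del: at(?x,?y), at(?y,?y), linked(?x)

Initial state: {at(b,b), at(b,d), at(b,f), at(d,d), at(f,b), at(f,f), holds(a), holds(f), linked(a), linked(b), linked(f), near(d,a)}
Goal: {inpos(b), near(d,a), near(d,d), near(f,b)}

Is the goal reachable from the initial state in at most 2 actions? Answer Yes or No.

1. flip(a,d)  →  {at(b,b), at(b,d), at(b,f), at(d,d), at(f,b), at(f,f), holds(a), holds(f), linked(b), linked(d), linked(f), near(d,a), near(d,d)}
2. bind(f,b)  →  {at(b,d), at(b,f), at(d,d), at(f,f), holds(a), holds(f), inpos(b), linked(b), linked(d), near(d,a), near(d,d), near(f,b)}
optimal plan length = 2; 2 ≤ 2

Yes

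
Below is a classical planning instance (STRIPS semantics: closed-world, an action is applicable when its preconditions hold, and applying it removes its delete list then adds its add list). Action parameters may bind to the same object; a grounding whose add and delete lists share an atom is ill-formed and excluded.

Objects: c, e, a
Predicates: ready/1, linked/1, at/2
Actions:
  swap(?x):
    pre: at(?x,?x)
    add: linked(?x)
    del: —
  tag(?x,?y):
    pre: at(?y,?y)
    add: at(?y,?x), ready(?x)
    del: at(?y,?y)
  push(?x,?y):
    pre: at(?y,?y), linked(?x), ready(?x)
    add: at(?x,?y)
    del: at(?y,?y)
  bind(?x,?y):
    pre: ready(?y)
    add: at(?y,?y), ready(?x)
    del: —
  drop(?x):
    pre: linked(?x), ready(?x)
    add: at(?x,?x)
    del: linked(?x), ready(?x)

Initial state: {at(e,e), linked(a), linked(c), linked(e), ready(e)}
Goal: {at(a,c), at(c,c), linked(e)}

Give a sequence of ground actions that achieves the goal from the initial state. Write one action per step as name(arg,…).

1. tag(c,e)  →  {at(e,c), linked(a), linked(c), linked(e), ready(c), ready(e)}
2. bind(a,c)  →  {at(c,c), at(e,c), linked(a), linked(c), linked(e), ready(a), ready(c), ready(e)}
3. push(a,c)  →  {at(a,c), at(e,c), linked(a), linked(c), linked(e), ready(a), ready(c), ready(e)}
4. bind(c,c)  →  {at(a,c), at(c,c), at(e,c), linked(a), linked(c), linked(e), ready(a), ready(c), ready(e)}

tag(c,e); bind(a,c); push(a,c); bind(c,c)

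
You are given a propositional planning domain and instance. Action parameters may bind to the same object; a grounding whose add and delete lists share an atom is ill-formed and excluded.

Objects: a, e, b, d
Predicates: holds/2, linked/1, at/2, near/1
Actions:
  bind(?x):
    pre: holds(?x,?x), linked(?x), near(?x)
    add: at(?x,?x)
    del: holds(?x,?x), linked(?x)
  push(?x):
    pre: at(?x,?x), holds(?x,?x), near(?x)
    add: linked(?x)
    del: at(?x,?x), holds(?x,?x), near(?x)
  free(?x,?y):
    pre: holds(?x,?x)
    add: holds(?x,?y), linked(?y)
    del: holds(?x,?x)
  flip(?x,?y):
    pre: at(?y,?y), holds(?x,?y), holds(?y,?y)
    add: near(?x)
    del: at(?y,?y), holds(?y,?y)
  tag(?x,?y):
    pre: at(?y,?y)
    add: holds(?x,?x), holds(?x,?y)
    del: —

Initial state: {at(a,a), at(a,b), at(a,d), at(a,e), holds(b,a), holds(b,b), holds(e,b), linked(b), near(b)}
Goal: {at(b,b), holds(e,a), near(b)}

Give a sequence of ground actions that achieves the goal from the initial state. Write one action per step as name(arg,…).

1. bind(b)  →  {at(a,a), at(a,b), at(a,d), at(a,e), at(b,b), holds(b,a), holds(e,b), near(b)}
2. tag(e,a)  →  {at(a,a), at(a,b), at(a,d), at(a,e), at(b,b), holds(b,a), holds(e,a), holds(e,b), holds(e,e), near(b)}

bind(b); tag(e,a)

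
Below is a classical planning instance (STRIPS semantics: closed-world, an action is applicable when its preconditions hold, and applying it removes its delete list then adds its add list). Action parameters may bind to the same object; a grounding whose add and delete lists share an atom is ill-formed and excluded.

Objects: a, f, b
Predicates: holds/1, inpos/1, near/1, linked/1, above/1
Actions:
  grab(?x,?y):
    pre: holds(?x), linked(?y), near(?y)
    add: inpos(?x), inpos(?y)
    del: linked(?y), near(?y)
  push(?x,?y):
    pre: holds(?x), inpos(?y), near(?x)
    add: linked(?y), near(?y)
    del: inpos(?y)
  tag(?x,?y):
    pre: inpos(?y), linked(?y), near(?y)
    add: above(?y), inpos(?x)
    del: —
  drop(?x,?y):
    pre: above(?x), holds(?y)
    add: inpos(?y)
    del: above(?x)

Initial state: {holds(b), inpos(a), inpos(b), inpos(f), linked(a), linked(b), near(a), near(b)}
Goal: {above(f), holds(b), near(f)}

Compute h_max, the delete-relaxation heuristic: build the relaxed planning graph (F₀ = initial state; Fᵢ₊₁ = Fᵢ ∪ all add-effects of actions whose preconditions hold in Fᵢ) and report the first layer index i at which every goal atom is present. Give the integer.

F0 = init (8 atoms)
F1 = F0 ∪ {above(a), above(b), linked(f), near(f)}  (12 atoms)
F2 = F1 ∪ {above(f)}  (13 atoms)
goal ⊆ F2  ⇒  h_max = 2

2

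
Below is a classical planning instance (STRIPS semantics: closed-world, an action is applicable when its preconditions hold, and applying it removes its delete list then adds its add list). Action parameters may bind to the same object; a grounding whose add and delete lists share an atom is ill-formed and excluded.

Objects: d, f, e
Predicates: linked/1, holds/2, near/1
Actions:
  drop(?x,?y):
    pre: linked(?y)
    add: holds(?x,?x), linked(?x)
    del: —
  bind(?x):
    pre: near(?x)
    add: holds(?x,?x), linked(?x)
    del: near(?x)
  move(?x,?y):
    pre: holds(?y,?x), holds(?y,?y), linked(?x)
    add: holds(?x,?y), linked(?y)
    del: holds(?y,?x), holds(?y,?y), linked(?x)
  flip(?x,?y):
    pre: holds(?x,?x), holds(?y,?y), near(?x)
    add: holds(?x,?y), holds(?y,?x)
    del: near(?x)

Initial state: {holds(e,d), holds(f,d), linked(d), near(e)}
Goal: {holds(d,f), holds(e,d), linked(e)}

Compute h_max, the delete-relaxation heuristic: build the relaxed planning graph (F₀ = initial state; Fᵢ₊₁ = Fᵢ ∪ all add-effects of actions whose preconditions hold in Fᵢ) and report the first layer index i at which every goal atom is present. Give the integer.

2

F0 = init (4 atoms)
F1 = F0 ∪ {holds(d,d), holds(e,e), holds(f,f), linked(e), linked(f)}  (9 atoms)
F2 = F1 ∪ {holds(d,e), holds(d,f), holds(e,f), holds(f,e)}  (13 atoms)
goal ⊆ F2  ⇒  h_max = 2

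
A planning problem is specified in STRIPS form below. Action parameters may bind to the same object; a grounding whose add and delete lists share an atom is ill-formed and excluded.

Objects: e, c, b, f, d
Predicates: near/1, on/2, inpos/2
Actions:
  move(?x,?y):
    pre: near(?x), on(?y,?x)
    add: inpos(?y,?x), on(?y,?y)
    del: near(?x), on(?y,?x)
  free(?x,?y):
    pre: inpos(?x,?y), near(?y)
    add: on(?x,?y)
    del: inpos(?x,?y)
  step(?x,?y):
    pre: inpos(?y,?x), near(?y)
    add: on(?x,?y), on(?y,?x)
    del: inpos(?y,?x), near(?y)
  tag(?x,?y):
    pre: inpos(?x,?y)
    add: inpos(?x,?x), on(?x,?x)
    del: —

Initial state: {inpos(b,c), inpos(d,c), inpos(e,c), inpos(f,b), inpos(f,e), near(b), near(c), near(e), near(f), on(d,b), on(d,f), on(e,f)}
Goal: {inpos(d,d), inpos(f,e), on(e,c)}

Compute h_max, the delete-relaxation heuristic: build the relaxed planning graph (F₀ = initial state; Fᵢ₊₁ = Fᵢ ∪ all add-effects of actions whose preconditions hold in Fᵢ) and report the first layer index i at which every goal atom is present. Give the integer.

1

F0 = init (12 atoms)
F1 = F0 ∪ {inpos(b,b), inpos(d,b), inpos(d,d), inpos(d,f), inpos(e,e), inpos(e,f), inpos(f,f), on(b,b), on(b,c), on(b,f), on(c,b), on(c,e), on(d,c), on(d,d), on(e,c), on(e,e), on(f,b), on(f,e), on(f,f)}  (31 atoms)
goal ⊆ F1  ⇒  h_max = 1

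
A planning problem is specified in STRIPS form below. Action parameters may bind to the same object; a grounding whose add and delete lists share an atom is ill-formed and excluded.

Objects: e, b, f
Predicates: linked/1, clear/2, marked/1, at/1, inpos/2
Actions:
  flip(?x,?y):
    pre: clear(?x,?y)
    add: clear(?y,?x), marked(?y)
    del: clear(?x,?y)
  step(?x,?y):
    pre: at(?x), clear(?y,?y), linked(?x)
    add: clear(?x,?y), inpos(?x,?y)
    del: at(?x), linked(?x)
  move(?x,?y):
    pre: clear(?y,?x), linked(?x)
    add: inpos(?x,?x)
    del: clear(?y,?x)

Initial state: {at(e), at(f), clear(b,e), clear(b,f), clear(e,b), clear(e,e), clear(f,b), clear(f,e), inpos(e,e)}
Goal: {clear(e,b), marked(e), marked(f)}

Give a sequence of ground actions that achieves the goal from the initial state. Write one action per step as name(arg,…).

1. flip(b,e)  →  {at(e), at(f), clear(b,f), clear(e,b), clear(e,e), clear(f,b), clear(f,e), inpos(e,e), marked(e)}
2. flip(b,f)  →  {at(e), at(f), clear(e,b), clear(e,e), clear(f,b), clear(f,e), inpos(e,e), marked(e), marked(f)}

flip(b,e); flip(b,f)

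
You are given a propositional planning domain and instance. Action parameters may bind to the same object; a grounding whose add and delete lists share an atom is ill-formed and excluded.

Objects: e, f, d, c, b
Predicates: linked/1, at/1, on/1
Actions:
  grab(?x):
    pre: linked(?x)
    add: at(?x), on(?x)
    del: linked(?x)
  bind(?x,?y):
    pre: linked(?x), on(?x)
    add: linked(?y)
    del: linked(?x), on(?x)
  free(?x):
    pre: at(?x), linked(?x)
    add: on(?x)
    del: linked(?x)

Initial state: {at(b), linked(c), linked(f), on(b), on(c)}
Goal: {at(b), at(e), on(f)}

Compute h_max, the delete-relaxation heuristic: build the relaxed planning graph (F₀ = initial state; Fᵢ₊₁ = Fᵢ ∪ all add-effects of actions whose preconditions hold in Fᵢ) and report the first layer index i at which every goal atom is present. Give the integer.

2

F0 = init (5 atoms)
F1 = F0 ∪ {at(c), at(f), linked(b), linked(d), linked(e), on(f)}  (11 atoms)
F2 = F1 ∪ {at(d), at(e), on(d), on(e)}  (15 atoms)
goal ⊆ F2  ⇒  h_max = 2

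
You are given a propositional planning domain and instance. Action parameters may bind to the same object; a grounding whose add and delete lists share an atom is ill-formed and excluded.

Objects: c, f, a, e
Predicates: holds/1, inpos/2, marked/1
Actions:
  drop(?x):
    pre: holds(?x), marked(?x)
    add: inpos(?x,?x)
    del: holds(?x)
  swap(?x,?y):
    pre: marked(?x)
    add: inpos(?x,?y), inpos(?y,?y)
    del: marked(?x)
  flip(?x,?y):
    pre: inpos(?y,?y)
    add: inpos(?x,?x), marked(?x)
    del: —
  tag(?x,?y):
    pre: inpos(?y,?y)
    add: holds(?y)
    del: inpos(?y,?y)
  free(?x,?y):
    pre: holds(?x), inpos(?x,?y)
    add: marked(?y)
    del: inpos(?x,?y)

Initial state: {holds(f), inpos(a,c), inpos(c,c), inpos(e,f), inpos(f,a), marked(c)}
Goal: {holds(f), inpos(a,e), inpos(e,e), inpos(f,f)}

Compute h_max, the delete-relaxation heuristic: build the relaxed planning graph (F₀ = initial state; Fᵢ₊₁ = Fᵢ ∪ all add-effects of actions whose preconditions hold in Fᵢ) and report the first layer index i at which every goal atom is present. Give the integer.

F0 = init (6 atoms)
F1 = F0 ∪ {holds(c), inpos(a,a), inpos(c,a), inpos(c,e), inpos(c,f), inpos(e,e), inpos(f,f), marked(a), marked(e), marked(f)}  (16 atoms)
F2 = F1 ∪ {holds(a), holds(e), inpos(a,e), inpos(a,f), inpos(e,a), inpos(e,c), inpos(f,c), inpos(f,e)}  (24 atoms)
goal ⊆ F2  ⇒  h_max = 2

2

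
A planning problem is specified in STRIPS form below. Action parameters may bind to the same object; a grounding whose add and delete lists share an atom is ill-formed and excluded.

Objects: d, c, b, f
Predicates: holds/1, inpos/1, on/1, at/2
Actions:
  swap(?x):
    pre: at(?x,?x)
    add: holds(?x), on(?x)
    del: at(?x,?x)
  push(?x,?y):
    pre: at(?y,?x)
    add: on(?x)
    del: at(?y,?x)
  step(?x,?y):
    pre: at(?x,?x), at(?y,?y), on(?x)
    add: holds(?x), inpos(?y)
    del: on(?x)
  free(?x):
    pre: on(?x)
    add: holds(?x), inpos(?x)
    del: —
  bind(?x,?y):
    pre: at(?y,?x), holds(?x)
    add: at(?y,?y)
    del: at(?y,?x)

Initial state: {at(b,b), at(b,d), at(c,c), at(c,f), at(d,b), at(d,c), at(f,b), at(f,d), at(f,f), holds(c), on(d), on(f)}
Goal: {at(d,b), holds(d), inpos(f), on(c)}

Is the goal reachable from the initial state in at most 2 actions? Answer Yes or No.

No

1. swap(c)  →  {at(b,b), at(b,d), at(c,f), at(d,b), at(d,c), at(f,b), at(f,d), at(f,f), holds(c), on(c), on(d), on(f)}
2. step(f,f)  →  {at(b,b), at(b,d), at(c,f), at(d,b), at(d,c), at(f,b), at(f,d), at(f,f), holds(c), holds(f), inpos(f), on(c), on(d)}
3. free(d)  →  {at(b,b), at(b,d), at(c,f), at(d,b), at(d,c), at(f,b), at(f,d), at(f,f), holds(c), holds(d), holds(f), inpos(d), inpos(f), on(c), on(d)}
optimal plan length = 3; 3 > 2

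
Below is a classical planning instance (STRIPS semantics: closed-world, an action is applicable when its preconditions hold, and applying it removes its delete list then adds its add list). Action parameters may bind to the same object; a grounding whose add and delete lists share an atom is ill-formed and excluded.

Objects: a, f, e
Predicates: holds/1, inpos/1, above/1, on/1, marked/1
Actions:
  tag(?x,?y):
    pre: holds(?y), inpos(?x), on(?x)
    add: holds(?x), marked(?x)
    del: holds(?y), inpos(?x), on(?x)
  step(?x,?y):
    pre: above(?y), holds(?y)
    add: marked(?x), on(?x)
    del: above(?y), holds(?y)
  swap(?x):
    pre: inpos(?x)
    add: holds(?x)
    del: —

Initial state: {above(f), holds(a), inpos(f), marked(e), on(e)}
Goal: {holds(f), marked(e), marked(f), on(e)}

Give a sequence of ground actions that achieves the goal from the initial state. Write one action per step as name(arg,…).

swap(f); step(f,f); tag(f,a)

1. swap(f)  →  {above(f), holds(a), holds(f), inpos(f), marked(e), on(e)}
2. step(f,f)  →  {holds(a), inpos(f), marked(e), marked(f), on(e), on(f)}
3. tag(f,a)  →  {holds(f), marked(e), marked(f), on(e)}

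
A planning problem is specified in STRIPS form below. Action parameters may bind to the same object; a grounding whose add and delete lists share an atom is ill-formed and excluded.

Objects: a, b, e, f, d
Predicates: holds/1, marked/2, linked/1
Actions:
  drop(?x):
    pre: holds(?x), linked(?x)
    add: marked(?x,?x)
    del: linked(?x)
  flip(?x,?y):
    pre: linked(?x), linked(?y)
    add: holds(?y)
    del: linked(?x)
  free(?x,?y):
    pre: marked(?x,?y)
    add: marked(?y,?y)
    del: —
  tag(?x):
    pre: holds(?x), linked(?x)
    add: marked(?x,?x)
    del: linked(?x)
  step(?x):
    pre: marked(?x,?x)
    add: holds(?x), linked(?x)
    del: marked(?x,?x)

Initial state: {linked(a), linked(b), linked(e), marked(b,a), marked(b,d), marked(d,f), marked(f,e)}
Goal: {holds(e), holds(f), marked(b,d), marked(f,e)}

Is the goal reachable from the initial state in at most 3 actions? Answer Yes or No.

Yes

1. flip(a,e)  →  {holds(e), linked(b), linked(e), marked(b,a), marked(b,d), marked(d,f), marked(f,e)}
2. free(d,f)  →  {holds(e), linked(b), linked(e), marked(b,a), marked(b,d), marked(d,f), marked(f,e), marked(f,f)}
3. step(f)  →  {holds(e), holds(f), linked(b), linked(e), linked(f), marked(b,a), marked(b,d), marked(d,f), marked(f,e)}
optimal plan length = 3; 3 ≤ 3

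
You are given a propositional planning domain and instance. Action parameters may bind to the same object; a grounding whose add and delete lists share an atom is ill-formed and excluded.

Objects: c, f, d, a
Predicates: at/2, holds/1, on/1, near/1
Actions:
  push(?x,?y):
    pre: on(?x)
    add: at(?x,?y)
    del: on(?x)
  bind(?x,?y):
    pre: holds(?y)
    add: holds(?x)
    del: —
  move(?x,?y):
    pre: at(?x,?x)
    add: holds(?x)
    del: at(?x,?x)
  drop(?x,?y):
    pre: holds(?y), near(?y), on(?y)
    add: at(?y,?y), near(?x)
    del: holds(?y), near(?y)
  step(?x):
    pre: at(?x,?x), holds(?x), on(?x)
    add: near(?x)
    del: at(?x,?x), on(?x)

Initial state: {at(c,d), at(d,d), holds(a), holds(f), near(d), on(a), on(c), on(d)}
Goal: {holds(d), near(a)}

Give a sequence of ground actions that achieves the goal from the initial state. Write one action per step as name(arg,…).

1. bind(d,f)  →  {at(c,d), at(d,d), holds(a), holds(d), holds(f), near(d), on(a), on(c), on(d)}
2. drop(a,d)  →  {at(c,d), at(d,d), holds(a), holds(f), near(a), on(a), on(c), on(d)}
3. bind(d,f)  →  {at(c,d), at(d,d), holds(a), holds(d), holds(f), near(a), on(a), on(c), on(d)}

bind(d,f); drop(a,d); bind(d,f)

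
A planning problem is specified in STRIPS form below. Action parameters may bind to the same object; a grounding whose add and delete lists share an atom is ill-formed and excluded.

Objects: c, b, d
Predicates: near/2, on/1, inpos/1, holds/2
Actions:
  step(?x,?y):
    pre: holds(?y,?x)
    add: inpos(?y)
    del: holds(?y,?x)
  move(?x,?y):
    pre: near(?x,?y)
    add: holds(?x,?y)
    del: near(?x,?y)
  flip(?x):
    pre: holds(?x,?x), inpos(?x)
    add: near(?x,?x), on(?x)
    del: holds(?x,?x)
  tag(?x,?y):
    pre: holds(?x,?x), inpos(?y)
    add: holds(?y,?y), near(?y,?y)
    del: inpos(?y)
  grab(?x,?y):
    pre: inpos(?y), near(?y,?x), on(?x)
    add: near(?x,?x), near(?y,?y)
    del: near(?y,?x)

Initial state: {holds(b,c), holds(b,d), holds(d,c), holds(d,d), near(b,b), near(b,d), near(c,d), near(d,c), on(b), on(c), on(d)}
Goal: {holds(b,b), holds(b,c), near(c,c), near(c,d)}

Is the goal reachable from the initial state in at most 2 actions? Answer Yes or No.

No

1. step(c,d)  →  {holds(b,c), holds(b,d), holds(d,d), inpos(d), near(b,b), near(b,d), near(c,d), near(d,c), on(b), on(c), on(d)}
2. move(b,b)  →  {holds(b,b), holds(b,c), holds(b,d), holds(d,d), inpos(d), near(b,d), near(c,d), near(d,c), on(b), on(c), on(d)}
3. grab(c,d)  →  {holds(b,b), holds(b,c), holds(b,d), holds(d,d), inpos(d), near(b,d), near(c,c), near(c,d), near(d,d), on(b), on(c), on(d)}
optimal plan length = 3; 3 > 2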